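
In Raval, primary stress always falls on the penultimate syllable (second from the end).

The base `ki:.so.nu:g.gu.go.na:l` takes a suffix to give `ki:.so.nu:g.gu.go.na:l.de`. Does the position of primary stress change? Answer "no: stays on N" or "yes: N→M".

yes: 5→6

Base `ki:.so.nu:g.gu.go.na:l` (6 syllables):
  The word has 6 syllables; the penultimate syllable (second from the end) is syllable 5 (go).
  → primary stress on syllable 5.
Suffixed `ki:.so.nu:g.gu.go.na:l.de` (7 syllables):
  The word has 7 syllables; the penultimate syllable (second from the end) is syllable 6 (na:l).
  → primary stress on syllable 6.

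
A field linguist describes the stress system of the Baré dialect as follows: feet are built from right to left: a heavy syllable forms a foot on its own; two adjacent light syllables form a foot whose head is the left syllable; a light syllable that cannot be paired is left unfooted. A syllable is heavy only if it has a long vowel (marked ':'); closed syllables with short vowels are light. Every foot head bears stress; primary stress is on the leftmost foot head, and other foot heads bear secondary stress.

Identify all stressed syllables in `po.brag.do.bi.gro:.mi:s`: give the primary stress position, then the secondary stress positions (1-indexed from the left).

primary 1, secondary 3, 5, 6

Weights: 1 po L, 2 brag L, 3 do L, 4 bi L, 5 gro: H, 6 mi:s H.
Parse right to left (heavy = foot alone; LL = one foot; stranded L unfooted): (ˈpo.brag) (ˈdo.bi) (ˈgro:) (ˈmi:s).
Foot heads: 1, 3, 5, 6.
Primary stress on the leftmost head = syllable 1.
Secondary stress on 3, 5, 6: ˈpo.brag.ˌdo.bi.ˌgro:.ˌmi:s.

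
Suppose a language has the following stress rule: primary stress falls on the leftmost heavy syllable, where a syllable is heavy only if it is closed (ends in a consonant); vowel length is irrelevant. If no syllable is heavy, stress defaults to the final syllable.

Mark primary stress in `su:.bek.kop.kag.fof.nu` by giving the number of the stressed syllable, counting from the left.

2

Weights: 1 su: L, 2 bek H, 3 kop H, 4 kag H, 5 fof H, 6 nu L.
Heavy syllables in the domain: 2, 3, 4, 5. The leftmost is syllable 2 (bek).
Primary stress: syllable 2 → su:.ˈbek.kop.kag.fof.nu.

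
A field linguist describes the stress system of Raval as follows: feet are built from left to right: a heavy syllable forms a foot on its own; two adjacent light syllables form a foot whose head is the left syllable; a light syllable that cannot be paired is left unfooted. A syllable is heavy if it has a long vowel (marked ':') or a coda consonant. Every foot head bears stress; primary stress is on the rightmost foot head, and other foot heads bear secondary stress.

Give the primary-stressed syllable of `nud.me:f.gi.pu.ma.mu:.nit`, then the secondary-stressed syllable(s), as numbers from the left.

Weights: 1 nud H, 2 me:f H, 3 gi L, 4 pu L, 5 ma L, 6 mu: H, 7 nit H.
Parse left to right (heavy = foot alone; LL = one foot; stranded L unfooted): (ˈnud) (ˈme:f) (ˈgi.pu) ma (ˈmu:) (ˈnit).
Foot heads: 1, 2, 3, 6, 7.
Primary stress on the rightmost head = syllable 7.
Secondary stress on 1, 2, 3, 6: ˌnud.ˌme:f.ˌgi.pu.ma.ˌmu:.ˈnit.

primary 7, secondary 1, 2, 3, 6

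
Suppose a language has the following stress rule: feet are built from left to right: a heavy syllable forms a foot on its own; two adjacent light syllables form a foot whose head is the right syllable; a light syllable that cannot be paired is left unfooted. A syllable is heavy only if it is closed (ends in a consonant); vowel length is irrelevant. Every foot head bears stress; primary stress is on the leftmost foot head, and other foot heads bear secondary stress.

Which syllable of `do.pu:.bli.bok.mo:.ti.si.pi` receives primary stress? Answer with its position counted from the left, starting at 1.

2

Weights: 1 do L, 2 pu: L, 3 bli L, 4 bok H, 5 mo: L, 6 ti L, 7 si L, 8 pi L.
Parse left to right (heavy = foot alone; LL = one foot; stranded L unfooted): (do.ˈpu:) bli (ˈbok) (mo:.ˈti) (si.ˈpi).
Foot heads: 2, 4, 6, 8.
Primary stress on the leftmost head = syllable 2.
Primary stress: syllable 2 → do.ˈpu:.bli.bok.mo:.ti.si.pi.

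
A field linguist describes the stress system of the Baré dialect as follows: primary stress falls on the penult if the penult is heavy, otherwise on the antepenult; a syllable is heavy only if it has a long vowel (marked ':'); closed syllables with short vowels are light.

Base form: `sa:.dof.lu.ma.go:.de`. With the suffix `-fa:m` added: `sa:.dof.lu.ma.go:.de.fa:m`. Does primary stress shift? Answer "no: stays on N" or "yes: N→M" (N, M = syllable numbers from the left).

no: stays on 5

Base `sa:.dof.lu.ma.go:.de` (6 syllables):
  Weights: 4 ma L, 5 go: H, 6 de L.
  The penult (syllable 5, go:) is heavy, so it takes stress.
  → primary stress on syllable 5.
Suffixed `sa:.dof.lu.ma.go:.de.fa:m` (7 syllables):
  Weights: 5 go: H, 6 de L, 7 fa:m H.
  The penult (syllable 6, de) is light, so stress falls on the antepenult (syllable 5, go:).
  → primary stress on syllable 5.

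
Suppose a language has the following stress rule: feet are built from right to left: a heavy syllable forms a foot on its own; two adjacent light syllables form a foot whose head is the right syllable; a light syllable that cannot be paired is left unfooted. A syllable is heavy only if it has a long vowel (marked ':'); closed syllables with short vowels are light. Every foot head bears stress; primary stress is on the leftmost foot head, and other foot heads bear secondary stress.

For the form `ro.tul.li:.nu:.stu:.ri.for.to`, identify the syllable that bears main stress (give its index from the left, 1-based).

2

Weights: 1 ro L, 2 tul L, 3 li: H, 4 nu: H, 5 stu: H, 6 ri L, 7 for L, 8 to L.
Parse right to left (heavy = foot alone; LL = one foot; stranded L unfooted): (ro.ˈtul) (ˈli:) (ˈnu:) (ˈstu:) ri (for.ˈto).
Foot heads: 2, 3, 4, 5, 8.
Primary stress on the leftmost head = syllable 2.
Primary stress: syllable 2 → ro.ˈtul.li:.nu:.stu:.ri.for.to.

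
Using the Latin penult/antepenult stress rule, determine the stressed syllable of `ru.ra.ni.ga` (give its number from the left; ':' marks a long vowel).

2

Classical Latin: stress the penult if heavy (long vowel or closed), else the antepenult.
Weights: 2 ra L, 3 ni L, 4 ga L.
The penult (syllable 3, ni) is light, so stress falls on the antepenult (syllable 2, ra).
Stress on syllable 2: ru.ˈra.ni.ga.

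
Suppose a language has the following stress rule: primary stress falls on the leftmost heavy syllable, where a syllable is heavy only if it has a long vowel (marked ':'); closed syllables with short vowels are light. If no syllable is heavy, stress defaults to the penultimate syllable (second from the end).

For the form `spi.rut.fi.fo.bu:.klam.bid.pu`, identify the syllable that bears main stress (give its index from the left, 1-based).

Weights: 1 spi L, 2 rut L, 3 fi L, 4 fo L, 5 bu: H, 6 klam L, 7 bid L, 8 pu L.
Heavy syllables in the domain: 5. The leftmost is syllable 5 (bu:).
Primary stress: syllable 5 → spi.rut.fi.fo.ˈbu:.klam.bid.pu.

5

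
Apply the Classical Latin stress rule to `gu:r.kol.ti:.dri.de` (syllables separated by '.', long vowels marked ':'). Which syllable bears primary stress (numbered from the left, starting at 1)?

3

Classical Latin: stress the penult if heavy (long vowel or closed), else the antepenult.
Weights: 3 ti: H, 4 dri L, 5 de L.
The penult (syllable 4, dri) is light, so stress falls on the antepenult (syllable 3, ti:).
Stress on syllable 3: gu:r.kol.ˈti:.dri.de.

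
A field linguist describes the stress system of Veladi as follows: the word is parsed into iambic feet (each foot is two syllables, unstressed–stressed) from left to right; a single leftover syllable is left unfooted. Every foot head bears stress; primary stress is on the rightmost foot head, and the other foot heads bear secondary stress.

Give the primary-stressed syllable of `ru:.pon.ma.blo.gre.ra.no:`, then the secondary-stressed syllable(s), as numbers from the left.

Parse left to right into iambic (σˈσ) feet: (ru:.ˈpon) (ma.ˈblo) (gre.ˈra) no:. Syllable 7 is left unfooted.
Foot heads (stressed positions): 2, 4, 6.
End Rule Rightmost: primary stress on the rightmost head = syllable 6.
Secondary stress on 2, 4: ru:.ˌpon.ma.ˌblo.gre.ˈra.no:.

primary 6, secondary 2, 4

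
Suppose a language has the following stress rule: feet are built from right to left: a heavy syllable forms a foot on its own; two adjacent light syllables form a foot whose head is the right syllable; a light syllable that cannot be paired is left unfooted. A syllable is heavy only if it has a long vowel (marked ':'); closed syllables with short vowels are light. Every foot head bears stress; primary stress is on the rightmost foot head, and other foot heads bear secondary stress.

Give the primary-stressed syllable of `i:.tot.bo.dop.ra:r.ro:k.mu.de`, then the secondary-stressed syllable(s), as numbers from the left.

primary 8, secondary 1, 4, 5, 6

Weights: 1 i: H, 2 tot L, 3 bo L, 4 dop L, 5 ra:r H, 6 ro:k H, 7 mu L, 8 de L.
Parse right to left (heavy = foot alone; LL = one foot; stranded L unfooted): (ˈi:) tot (bo.ˈdop) (ˈra:r) (ˈro:k) (mu.ˈde).
Foot heads: 1, 4, 5, 6, 8.
Primary stress on the rightmost head = syllable 8.
Secondary stress on 1, 4, 5, 6: ˌi:.tot.bo.ˌdop.ˌra:r.ˌro:k.mu.ˈde.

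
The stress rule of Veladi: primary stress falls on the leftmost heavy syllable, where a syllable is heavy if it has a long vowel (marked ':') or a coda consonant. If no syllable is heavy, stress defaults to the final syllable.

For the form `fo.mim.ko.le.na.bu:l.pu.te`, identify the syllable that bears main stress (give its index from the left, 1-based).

Weights: 1 fo L, 2 mim H, 3 ko L, 4 le L, 5 na L, 6 bu:l H, 7 pu L, 8 te L.
Heavy syllables in the domain: 2, 6. The leftmost is syllable 2 (mim).
Primary stress: syllable 2 → fo.ˈmim.ko.le.na.bu:l.pu.te.

2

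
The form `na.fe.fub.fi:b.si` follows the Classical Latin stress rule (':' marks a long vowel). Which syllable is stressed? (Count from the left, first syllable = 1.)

Classical Latin: stress the penult if heavy (long vowel or closed), else the antepenult.
Weights: 3 fub H, 4 fi:b H, 5 si L.
The penult (syllable 4, fi:b) is heavy, so it takes stress.
Stress on syllable 4: na.fe.fub.ˈfi:b.si.

4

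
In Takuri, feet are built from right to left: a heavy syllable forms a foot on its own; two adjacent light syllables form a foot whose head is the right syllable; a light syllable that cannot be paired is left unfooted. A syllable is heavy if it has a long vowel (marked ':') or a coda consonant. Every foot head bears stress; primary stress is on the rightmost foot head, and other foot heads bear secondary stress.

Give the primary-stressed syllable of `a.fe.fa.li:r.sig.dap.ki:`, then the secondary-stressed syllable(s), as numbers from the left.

Weights: 1 a L, 2 fe L, 3 fa L, 4 li:r H, 5 sig H, 6 dap H, 7 ki: H.
Parse right to left (heavy = foot alone; LL = one foot; stranded L unfooted): a (fe.ˈfa) (ˈli:r) (ˈsig) (ˈdap) (ˈki:).
Foot heads: 3, 4, 5, 6, 7.
Primary stress on the rightmost head = syllable 7.
Secondary stress on 3, 4, 5, 6: a.fe.ˌfa.ˌli:r.ˌsig.ˌdap.ˈki:.

primary 7, secondary 3, 4, 5, 6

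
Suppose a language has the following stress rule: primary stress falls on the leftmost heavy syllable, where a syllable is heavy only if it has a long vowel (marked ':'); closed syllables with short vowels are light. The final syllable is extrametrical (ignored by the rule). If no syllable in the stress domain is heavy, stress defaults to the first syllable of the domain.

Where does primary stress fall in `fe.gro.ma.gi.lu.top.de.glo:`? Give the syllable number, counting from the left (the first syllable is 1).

The final syllable (8, glo:) is extrametrical; the stress domain is syllables 1–7.
Weights: 1 fe L, 2 gro L, 3 ma L, 4 gi L, 5 lu L, 6 top L, 7 de L.
No heavy syllable in the domain; default to the first syllable of the domain = syllable 1.
Primary stress: syllable 1 → ˈfe.gro.ma.gi.lu.top.de.glo:.

1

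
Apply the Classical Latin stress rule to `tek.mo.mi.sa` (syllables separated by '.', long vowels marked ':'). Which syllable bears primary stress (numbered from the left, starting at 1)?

2

Classical Latin: stress the penult if heavy (long vowel or closed), else the antepenult.
Weights: 2 mo L, 3 mi L, 4 sa L.
The penult (syllable 3, mi) is light, so stress falls on the antepenult (syllable 2, mo).
Stress on syllable 2: tek.ˈmo.mi.sa.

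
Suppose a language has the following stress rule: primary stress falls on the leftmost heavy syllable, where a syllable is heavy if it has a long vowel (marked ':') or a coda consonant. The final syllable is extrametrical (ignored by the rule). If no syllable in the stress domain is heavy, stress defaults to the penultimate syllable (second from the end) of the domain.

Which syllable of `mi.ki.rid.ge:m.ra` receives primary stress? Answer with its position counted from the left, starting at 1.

3

The final syllable (5, ra) is extrametrical; the stress domain is syllables 1–4.
Weights: 1 mi L, 2 ki L, 3 rid H, 4 ge:m H.
Heavy syllables in the domain: 3, 4. The leftmost is syllable 3 (rid).
Primary stress: syllable 3 → mi.ki.ˈrid.ge:m.ra.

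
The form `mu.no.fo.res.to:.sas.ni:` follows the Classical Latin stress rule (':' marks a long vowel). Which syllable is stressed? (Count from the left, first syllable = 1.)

6

Classical Latin: stress the penult if heavy (long vowel or closed), else the antepenult.
Weights: 5 to: H, 6 sas H, 7 ni: H.
The penult (syllable 6, sas) is heavy, so it takes stress.
Stress on syllable 6: mu.no.fo.res.to:.ˈsas.ni:.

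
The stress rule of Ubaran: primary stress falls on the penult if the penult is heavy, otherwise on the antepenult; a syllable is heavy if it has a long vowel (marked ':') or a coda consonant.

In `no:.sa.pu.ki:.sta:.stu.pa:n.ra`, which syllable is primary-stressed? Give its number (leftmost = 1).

7

Weights: 6 stu L, 7 pa:n H, 8 ra L.
The penult (syllable 7, pa:n) is heavy, so it takes stress.
Primary stress: syllable 7 → no:.sa.pu.ki:.sta:.stu.ˈpa:n.ra.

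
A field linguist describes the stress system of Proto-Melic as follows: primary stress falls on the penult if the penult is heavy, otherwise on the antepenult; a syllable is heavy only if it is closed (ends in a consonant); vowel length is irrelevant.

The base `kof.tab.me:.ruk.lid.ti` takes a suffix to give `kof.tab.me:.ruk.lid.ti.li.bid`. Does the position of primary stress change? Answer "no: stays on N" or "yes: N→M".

yes: 5→6

Base `kof.tab.me:.ruk.lid.ti` (6 syllables):
  Weights: 4 ruk H, 5 lid H, 6 ti L.
  The penult (syllable 5, lid) is heavy, so it takes stress.
  → primary stress on syllable 5.
Suffixed `kof.tab.me:.ruk.lid.ti.li.bid` (8 syllables):
  Weights: 6 ti L, 7 li L, 8 bid H.
  The penult (syllable 7, li) is light, so stress falls on the antepenult (syllable 6, ti).
  → primary stress on syllable 6.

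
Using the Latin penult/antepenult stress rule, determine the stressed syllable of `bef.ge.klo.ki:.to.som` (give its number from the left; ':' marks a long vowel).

4

Classical Latin: stress the penult if heavy (long vowel or closed), else the antepenult.
Weights: 4 ki: H, 5 to L, 6 som H.
The penult (syllable 5, to) is light, so stress falls on the antepenult (syllable 4, ki:).
Stress on syllable 4: bef.ge.klo.ˈki:.to.som.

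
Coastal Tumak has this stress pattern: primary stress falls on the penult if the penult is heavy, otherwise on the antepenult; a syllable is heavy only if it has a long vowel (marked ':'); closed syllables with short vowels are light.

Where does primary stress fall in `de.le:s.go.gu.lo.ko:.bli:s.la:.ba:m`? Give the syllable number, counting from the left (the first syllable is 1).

8

Weights: 7 bli:s H, 8 la: H, 9 ba:m H.
The penult (syllable 8, la:) is heavy, so it takes stress.
Primary stress: syllable 8 → de.le:s.go.gu.lo.ko:.bli:s.ˈla:.ba:m.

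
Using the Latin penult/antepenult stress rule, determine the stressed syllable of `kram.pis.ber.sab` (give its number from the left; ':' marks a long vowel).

Classical Latin: stress the penult if heavy (long vowel or closed), else the antepenult.
Weights: 2 pis H, 3 ber H, 4 sab H.
The penult (syllable 3, ber) is heavy, so it takes stress.
Stress on syllable 3: kram.pis.ˈber.sab.

3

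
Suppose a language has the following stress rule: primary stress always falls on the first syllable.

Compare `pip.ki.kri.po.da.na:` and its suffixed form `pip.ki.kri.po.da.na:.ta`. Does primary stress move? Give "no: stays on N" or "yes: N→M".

no: stays on 1

Base `pip.ki.kri.po.da.na:` (6 syllables):
  The word has 6 syllables; the first syllable is syllable 1 (pip).
  → primary stress on syllable 1.
Suffixed `pip.ki.kri.po.da.na:.ta` (7 syllables):
  The word has 7 syllables; the first syllable is syllable 1 (pip).
  → primary stress on syllable 1.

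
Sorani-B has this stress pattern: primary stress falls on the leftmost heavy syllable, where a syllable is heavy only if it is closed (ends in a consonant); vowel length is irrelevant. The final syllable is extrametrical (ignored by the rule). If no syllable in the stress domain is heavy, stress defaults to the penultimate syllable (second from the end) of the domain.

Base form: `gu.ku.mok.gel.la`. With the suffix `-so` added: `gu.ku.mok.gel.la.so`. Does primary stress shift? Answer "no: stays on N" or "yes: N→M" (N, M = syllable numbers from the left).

no: stays on 3

Base `gu.ku.mok.gel.la` (5 syllables):
  The final syllable (5, la) is extrametrical; the stress domain is syllables 1–4.
  Weights: 1 gu L, 2 ku L, 3 mok H, 4 gel H.
  Heavy syllables in the domain: 3, 4. The leftmost is syllable 3 (mok).
  → primary stress on syllable 3.
Suffixed `gu.ku.mok.gel.la.so` (6 syllables):
  The final syllable (6, so) is extrametrical; the stress domain is syllables 1–5.
  Weights: 1 gu L, 2 ku L, 3 mok H, 4 gel H, 5 la L.
  Heavy syllables in the domain: 3, 4. The leftmost is syllable 3 (mok).
  → primary stress on syllable 3.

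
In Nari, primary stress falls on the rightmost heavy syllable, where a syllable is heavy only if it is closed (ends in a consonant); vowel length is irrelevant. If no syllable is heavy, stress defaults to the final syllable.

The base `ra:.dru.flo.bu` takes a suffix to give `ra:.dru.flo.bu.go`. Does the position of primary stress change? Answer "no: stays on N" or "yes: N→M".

yes: 4→5

Base `ra:.dru.flo.bu` (4 syllables):
  Weights: 1 ra: L, 2 dru L, 3 flo L, 4 bu L.
  No heavy syllable in the domain; default to the final syllable = syllable 4.
  → primary stress on syllable 4.
Suffixed `ra:.dru.flo.bu.go` (5 syllables):
  Weights: 1 ra: L, 2 dru L, 3 flo L, 4 bu L, 5 go L.
  No heavy syllable in the domain; default to the final syllable = syllable 5.
  → primary stress on syllable 5.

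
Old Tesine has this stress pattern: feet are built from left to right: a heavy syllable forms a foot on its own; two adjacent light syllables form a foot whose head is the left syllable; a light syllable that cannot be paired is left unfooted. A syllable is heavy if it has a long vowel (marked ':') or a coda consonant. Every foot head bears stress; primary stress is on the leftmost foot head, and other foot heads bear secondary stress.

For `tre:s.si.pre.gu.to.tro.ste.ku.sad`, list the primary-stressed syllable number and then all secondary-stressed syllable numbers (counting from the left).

primary 1, secondary 2, 4, 6, 9

Weights: 1 tre:s H, 2 si L, 3 pre L, 4 gu L, 5 to L, 6 tro L, 7 ste L, 8 ku L, 9 sad H.
Parse left to right (heavy = foot alone; LL = one foot; stranded L unfooted): (ˈtre:s) (ˈsi.pre) (ˈgu.to) (ˈtro.ste) ku (ˈsad).
Foot heads: 1, 2, 4, 6, 9.
Primary stress on the leftmost head = syllable 1.
Secondary stress on 2, 4, 6, 9: ˈtre:s.ˌsi.pre.ˌgu.to.ˌtro.ste.ku.ˌsad.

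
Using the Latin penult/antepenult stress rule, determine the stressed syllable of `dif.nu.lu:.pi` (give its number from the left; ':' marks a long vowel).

Classical Latin: stress the penult if heavy (long vowel or closed), else the antepenult.
Weights: 2 nu L, 3 lu: H, 4 pi L.
The penult (syllable 3, lu:) is heavy, so it takes stress.
Stress on syllable 3: dif.nu.ˈlu:.pi.

3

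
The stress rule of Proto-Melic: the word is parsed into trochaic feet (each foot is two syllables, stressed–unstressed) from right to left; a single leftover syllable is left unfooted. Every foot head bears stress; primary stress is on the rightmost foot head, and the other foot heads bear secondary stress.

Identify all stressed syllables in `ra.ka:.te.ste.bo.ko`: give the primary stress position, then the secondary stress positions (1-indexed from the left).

primary 5, secondary 1, 3

Parse right to left into trochaic (ˈσσ) feet: (ˈra.ka:) (ˈte.ste) (ˈbo.ko).
Foot heads (stressed positions): 1, 3, 5.
End Rule Rightmost: primary stress on the rightmost head = syllable 5.
Secondary stress on 1, 3: ˌra.ka:.ˌte.ste.ˈbo.ko.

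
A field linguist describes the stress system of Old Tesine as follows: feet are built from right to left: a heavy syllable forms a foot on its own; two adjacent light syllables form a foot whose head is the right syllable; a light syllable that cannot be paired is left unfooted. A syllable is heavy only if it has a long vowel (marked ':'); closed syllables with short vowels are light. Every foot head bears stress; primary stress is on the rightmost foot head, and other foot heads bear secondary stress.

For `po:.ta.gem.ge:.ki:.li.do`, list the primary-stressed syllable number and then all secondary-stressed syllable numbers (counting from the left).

Weights: 1 po: H, 2 ta L, 3 gem L, 4 ge: H, 5 ki: H, 6 li L, 7 do L.
Parse right to left (heavy = foot alone; LL = one foot; stranded L unfooted): (ˈpo:) (ta.ˈgem) (ˈge:) (ˈki:) (li.ˈdo).
Foot heads: 1, 3, 4, 5, 7.
Primary stress on the rightmost head = syllable 7.
Secondary stress on 1, 3, 4, 5: ˌpo:.ta.ˌgem.ˌge:.ˌki:.li.ˈdo.

primary 7, secondary 1, 3, 4, 5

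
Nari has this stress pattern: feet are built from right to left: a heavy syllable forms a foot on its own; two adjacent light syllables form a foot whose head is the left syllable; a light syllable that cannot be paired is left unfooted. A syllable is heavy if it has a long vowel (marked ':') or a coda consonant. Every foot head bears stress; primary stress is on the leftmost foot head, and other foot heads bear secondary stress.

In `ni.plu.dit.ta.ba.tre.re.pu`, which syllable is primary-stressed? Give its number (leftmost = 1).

Weights: 1 ni L, 2 plu L, 3 dit H, 4 ta L, 5 ba L, 6 tre L, 7 re L, 8 pu L.
Parse right to left (heavy = foot alone; LL = one foot; stranded L unfooted): (ˈni.plu) (ˈdit) ta (ˈba.tre) (ˈre.pu).
Foot heads: 1, 3, 5, 7.
Primary stress on the leftmost head = syllable 1.
Primary stress: syllable 1 → ˈni.plu.dit.ta.ba.tre.re.pu.

1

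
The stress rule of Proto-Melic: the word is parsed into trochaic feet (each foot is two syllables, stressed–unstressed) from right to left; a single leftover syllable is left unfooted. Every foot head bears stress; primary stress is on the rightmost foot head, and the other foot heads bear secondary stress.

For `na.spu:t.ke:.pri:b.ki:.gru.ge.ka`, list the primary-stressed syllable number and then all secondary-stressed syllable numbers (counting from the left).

primary 7, secondary 1, 3, 5

Parse right to left into trochaic (ˈσσ) feet: (ˈna.spu:t) (ˈke:.pri:b) (ˈki:.gru) (ˈge.ka).
Foot heads (stressed positions): 1, 3, 5, 7.
End Rule Rightmost: primary stress on the rightmost head = syllable 7.
Secondary stress on 1, 3, 5: ˌna.spu:t.ˌke:.pri:b.ˌki:.gru.ˈge.ka.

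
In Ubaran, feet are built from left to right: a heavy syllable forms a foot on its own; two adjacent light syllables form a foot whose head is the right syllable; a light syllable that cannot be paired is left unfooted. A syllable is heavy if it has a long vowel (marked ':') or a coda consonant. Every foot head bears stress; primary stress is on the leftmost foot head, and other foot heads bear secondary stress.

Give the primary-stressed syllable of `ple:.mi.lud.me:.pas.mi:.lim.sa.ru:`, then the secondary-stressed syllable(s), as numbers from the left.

primary 1, secondary 3, 4, 5, 6, 7, 9

Weights: 1 ple: H, 2 mi L, 3 lud H, 4 me: H, 5 pas H, 6 mi: H, 7 lim H, 8 sa L, 9 ru: H.
Parse left to right (heavy = foot alone; LL = one foot; stranded L unfooted): (ˈple:) mi (ˈlud) (ˈme:) (ˈpas) (ˈmi:) (ˈlim) sa (ˈru:).
Foot heads: 1, 3, 4, 5, 6, 7, 9.
Primary stress on the leftmost head = syllable 1.
Secondary stress on 3, 4, 5, 6, 7, 9: ˈple:.mi.ˌlud.ˌme:.ˌpas.ˌmi:.ˌlim.sa.ˌru:.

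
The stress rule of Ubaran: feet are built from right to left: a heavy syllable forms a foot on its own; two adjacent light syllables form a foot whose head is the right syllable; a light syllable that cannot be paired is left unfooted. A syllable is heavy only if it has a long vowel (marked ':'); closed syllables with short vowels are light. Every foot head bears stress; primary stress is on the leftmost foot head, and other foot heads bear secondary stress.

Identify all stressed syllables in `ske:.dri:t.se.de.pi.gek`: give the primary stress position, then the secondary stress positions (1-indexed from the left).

Weights: 1 ske: H, 2 dri:t H, 3 se L, 4 de L, 5 pi L, 6 gek L.
Parse right to left (heavy = foot alone; LL = one foot; stranded L unfooted): (ˈske:) (ˈdri:t) (se.ˈde) (pi.ˈgek).
Foot heads: 1, 2, 4, 6.
Primary stress on the leftmost head = syllable 1.
Secondary stress on 2, 4, 6: ˈske:.ˌdri:t.se.ˌde.pi.ˌgek.

primary 1, secondary 2, 4, 6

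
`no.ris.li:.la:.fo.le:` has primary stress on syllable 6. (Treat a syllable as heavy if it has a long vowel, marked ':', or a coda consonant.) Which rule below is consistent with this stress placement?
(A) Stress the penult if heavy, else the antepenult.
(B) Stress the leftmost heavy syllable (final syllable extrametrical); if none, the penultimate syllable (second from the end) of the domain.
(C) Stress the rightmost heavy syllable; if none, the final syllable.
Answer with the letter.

Rule A → syllable 4 (observed: 6).
Rule B → syllable 2 (observed: 6).
Rule C → syllable 6 ✓.

C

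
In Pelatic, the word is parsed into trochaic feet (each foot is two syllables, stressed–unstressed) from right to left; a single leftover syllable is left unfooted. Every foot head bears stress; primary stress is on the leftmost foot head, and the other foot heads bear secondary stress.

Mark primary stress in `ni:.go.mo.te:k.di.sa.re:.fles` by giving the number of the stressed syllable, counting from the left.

Parse right to left into trochaic (ˈσσ) feet: (ˈni:.go) (ˈmo.te:k) (ˈdi.sa) (ˈre:.fles).
Foot heads (stressed positions): 1, 3, 5, 7.
End Rule Leftmost: primary stress on the leftmost head = syllable 1.
Primary stress: syllable 1 → ˈni:.go.mo.te:k.di.sa.re:.fles.

1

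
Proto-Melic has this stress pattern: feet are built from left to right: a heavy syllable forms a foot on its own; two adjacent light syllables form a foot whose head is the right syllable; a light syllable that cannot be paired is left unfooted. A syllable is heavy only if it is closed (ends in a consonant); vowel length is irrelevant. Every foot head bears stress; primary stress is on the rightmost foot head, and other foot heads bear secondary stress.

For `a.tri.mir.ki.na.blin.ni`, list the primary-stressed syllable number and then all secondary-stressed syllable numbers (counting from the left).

Weights: 1 a L, 2 tri L, 3 mir H, 4 ki L, 5 na L, 6 blin H, 7 ni L.
Parse left to right (heavy = foot alone; LL = one foot; stranded L unfooted): (a.ˈtri) (ˈmir) (ki.ˈna) (ˈblin) ni.
Foot heads: 2, 3, 5, 6.
Primary stress on the rightmost head = syllable 6.
Secondary stress on 2, 3, 5: a.ˌtri.ˌmir.ki.ˌna.ˈblin.ni.

primary 6, secondary 2, 3, 5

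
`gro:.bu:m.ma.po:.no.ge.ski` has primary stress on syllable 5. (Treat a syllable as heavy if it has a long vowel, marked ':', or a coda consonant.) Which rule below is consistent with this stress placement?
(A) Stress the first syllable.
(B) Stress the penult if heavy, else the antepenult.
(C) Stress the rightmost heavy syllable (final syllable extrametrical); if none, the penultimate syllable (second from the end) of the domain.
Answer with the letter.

Rule A → syllable 1 (observed: 5).
Rule B → syllable 5 ✓.
Rule C → syllable 4 (observed: 5).

B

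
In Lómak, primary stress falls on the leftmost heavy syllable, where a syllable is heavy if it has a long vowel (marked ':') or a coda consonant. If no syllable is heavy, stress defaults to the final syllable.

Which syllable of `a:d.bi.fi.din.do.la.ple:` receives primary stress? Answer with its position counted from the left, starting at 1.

Weights: 1 a:d H, 2 bi L, 3 fi L, 4 din H, 5 do L, 6 la L, 7 ple: H.
Heavy syllables in the domain: 1, 4, 7. The leftmost is syllable 1 (a:d).
Primary stress: syllable 1 → ˈa:d.bi.fi.din.do.la.ple:.

1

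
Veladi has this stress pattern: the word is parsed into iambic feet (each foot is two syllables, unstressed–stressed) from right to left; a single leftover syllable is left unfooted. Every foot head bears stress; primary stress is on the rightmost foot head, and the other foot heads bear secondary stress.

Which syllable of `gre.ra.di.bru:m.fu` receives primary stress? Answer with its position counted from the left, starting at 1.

5

Parse right to left into iambic (σˈσ) feet: gre (ra.ˈdi) (bru:m.ˈfu). Syllable 1 is left unfooted.
Foot heads (stressed positions): 3, 5.
End Rule Rightmost: primary stress on the rightmost head = syllable 5.
Primary stress: syllable 5 → gre.ra.di.bru:m.ˈfu.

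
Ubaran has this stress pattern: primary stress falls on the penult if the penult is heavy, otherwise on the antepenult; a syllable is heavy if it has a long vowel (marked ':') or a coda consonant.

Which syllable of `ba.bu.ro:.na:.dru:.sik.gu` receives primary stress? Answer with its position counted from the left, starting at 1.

6

Weights: 5 dru: H, 6 sik H, 7 gu L.
The penult (syllable 6, sik) is heavy, so it takes stress.
Primary stress: syllable 6 → ba.bu.ro:.na:.dru:.ˈsik.gu.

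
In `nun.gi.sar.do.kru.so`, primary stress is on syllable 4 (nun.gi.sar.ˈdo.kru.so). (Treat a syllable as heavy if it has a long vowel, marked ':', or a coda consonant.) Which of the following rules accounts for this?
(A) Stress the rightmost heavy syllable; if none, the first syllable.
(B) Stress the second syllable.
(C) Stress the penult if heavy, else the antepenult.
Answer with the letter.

C

Rule A → syllable 3 (observed: 4).
Rule B → syllable 2 (observed: 4).
Rule C → syllable 4 ✓.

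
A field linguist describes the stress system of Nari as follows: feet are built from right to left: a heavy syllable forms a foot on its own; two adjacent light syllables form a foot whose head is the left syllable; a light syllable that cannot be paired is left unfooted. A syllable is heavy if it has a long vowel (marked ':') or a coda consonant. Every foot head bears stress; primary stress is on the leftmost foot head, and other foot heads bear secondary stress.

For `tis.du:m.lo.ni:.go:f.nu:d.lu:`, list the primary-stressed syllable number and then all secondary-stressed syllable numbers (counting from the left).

primary 1, secondary 2, 4, 5, 6, 7

Weights: 1 tis H, 2 du:m H, 3 lo L, 4 ni: H, 5 go:f H, 6 nu:d H, 7 lu: H.
Parse right to left (heavy = foot alone; LL = one foot; stranded L unfooted): (ˈtis) (ˈdu:m) lo (ˈni:) (ˈgo:f) (ˈnu:d) (ˈlu:).
Foot heads: 1, 2, 4, 5, 6, 7.
Primary stress on the leftmost head = syllable 1.
Secondary stress on 2, 4, 5, 6, 7: ˈtis.ˌdu:m.lo.ˌni:.ˌgo:f.ˌnu:d.ˌlu:.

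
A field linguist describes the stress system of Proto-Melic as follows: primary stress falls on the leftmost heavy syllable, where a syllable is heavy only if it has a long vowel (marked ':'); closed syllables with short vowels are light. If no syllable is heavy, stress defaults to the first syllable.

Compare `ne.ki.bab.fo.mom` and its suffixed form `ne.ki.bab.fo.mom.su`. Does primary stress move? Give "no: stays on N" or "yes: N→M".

Base `ne.ki.bab.fo.mom` (5 syllables):
  Weights: 1 ne L, 2 ki L, 3 bab L, 4 fo L, 5 mom L.
  No heavy syllable in the domain; default to the first syllable = syllable 1.
  → primary stress on syllable 1.
Suffixed `ne.ki.bab.fo.mom.su` (6 syllables):
  Weights: 1 ne L, 2 ki L, 3 bab L, 4 fo L, 5 mom L, 6 su L.
  No heavy syllable in the domain; default to the first syllable = syllable 1.
  → primary stress on syllable 1.

no: stays on 1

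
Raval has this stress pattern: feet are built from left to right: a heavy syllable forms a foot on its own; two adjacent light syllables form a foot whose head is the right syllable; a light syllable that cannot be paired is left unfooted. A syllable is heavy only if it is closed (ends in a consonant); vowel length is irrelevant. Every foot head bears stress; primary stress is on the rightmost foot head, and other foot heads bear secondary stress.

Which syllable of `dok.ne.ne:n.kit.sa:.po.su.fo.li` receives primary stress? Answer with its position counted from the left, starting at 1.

Weights: 1 dok H, 2 ne L, 3 ne:n H, 4 kit H, 5 sa: L, 6 po L, 7 su L, 8 fo L, 9 li L.
Parse left to right (heavy = foot alone; LL = one foot; stranded L unfooted): (ˈdok) ne (ˈne:n) (ˈkit) (sa:.ˈpo) (su.ˈfo) li.
Foot heads: 1, 3, 4, 6, 8.
Primary stress on the rightmost head = syllable 8.
Primary stress: syllable 8 → dok.ne.ne:n.kit.sa:.po.su.ˈfo.li.

8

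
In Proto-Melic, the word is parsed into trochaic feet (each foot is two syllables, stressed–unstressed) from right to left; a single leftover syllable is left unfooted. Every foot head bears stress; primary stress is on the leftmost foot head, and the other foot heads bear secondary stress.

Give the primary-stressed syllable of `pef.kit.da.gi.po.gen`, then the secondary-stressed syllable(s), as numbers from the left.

Parse right to left into trochaic (ˈσσ) feet: (ˈpef.kit) (ˈda.gi) (ˈpo.gen).
Foot heads (stressed positions): 1, 3, 5.
End Rule Leftmost: primary stress on the leftmost head = syllable 1.
Secondary stress on 3, 5: ˈpef.kit.ˌda.gi.ˌpo.gen.

primary 1, secondary 3, 5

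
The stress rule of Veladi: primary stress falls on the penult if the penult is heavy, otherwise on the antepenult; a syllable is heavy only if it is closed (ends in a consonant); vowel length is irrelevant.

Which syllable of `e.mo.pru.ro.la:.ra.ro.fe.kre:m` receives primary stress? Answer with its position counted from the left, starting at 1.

7

Weights: 7 ro L, 8 fe L, 9 kre:m H.
The penult (syllable 8, fe) is light, so stress falls on the antepenult (syllable 7, ro).
Primary stress: syllable 7 → e.mo.pru.ro.la:.ra.ˈro.fe.kre:m.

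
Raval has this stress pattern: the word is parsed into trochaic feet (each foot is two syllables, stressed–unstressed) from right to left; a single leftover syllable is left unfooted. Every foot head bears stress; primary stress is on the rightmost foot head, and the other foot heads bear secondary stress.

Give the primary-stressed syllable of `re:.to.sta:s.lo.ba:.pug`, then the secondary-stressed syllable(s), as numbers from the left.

Parse right to left into trochaic (ˈσσ) feet: (ˈre:.to) (ˈsta:s.lo) (ˈba:.pug).
Foot heads (stressed positions): 1, 3, 5.
End Rule Rightmost: primary stress on the rightmost head = syllable 5.
Secondary stress on 1, 3: ˌre:.to.ˌsta:s.lo.ˈba:.pug.

primary 5, secondary 1, 3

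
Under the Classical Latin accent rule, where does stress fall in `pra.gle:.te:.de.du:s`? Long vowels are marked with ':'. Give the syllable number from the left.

3

Classical Latin: stress the penult if heavy (long vowel or closed), else the antepenult.
Weights: 3 te: H, 4 de L, 5 du:s H.
The penult (syllable 4, de) is light, so stress falls on the antepenult (syllable 3, te:).
Stress on syllable 3: pra.gle:.ˈte:.de.du:s.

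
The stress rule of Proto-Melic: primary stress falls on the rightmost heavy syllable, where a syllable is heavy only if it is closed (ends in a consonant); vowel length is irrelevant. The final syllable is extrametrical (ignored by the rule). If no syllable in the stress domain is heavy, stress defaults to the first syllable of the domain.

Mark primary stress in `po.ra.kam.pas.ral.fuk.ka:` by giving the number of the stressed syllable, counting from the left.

6

The final syllable (7, ka:) is extrametrical; the stress domain is syllables 1–6.
Weights: 1 po L, 2 ra L, 3 kam H, 4 pas H, 5 ral H, 6 fuk H.
Heavy syllables in the domain: 3, 4, 5, 6. The rightmost is syllable 6 (fuk).
Primary stress: syllable 6 → po.ra.kam.pas.ral.ˈfuk.ka:.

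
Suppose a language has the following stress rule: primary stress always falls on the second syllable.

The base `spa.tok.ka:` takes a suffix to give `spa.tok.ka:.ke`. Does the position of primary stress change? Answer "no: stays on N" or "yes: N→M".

Base `spa.tok.ka:` (3 syllables):
  The word has 3 syllables; the second syllable is syllable 2 (tok).
  → primary stress on syllable 2.
Suffixed `spa.tok.ka:.ke` (4 syllables):
  The word has 4 syllables; the second syllable is syllable 2 (tok).
  → primary stress on syllable 2.

no: stays on 2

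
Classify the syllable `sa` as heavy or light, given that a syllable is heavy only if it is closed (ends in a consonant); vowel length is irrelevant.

`sa`: short vowel, open (no coda). Open (no coda) → light.

light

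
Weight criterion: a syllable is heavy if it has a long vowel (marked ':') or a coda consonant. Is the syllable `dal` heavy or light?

`dal`: short vowel, closed (coda /l/). Closed → heavy.

heavy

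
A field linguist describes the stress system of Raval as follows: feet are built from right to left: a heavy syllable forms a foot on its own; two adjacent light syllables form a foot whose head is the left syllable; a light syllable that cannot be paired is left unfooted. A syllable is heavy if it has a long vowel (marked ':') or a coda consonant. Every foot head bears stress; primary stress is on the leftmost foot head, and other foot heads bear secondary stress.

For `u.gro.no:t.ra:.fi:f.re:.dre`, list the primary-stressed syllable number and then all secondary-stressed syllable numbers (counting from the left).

primary 1, secondary 3, 4, 5, 6

Weights: 1 u L, 2 gro L, 3 no:t H, 4 ra: H, 5 fi:f H, 6 re: H, 7 dre L.
Parse right to left (heavy = foot alone; LL = one foot; stranded L unfooted): (ˈu.gro) (ˈno:t) (ˈra:) (ˈfi:f) (ˈre:) dre.
Foot heads: 1, 3, 4, 5, 6.
Primary stress on the leftmost head = syllable 1.
Secondary stress on 3, 4, 5, 6: ˈu.gro.ˌno:t.ˌra:.ˌfi:f.ˌre:.dre.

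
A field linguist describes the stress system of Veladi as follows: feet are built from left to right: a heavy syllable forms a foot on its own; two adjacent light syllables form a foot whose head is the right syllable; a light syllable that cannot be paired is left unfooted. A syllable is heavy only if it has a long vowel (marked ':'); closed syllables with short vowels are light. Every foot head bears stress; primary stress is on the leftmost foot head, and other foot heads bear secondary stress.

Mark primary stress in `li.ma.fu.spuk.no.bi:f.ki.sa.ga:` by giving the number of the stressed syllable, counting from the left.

Weights: 1 li L, 2 ma L, 3 fu L, 4 spuk L, 5 no L, 6 bi:f H, 7 ki L, 8 sa L, 9 ga: H.
Parse left to right (heavy = foot alone; LL = one foot; stranded L unfooted): (li.ˈma) (fu.ˈspuk) no (ˈbi:f) (ki.ˈsa) (ˈga:).
Foot heads: 2, 4, 6, 8, 9.
Primary stress on the leftmost head = syllable 2.
Primary stress: syllable 2 → li.ˈma.fu.spuk.no.bi:f.ki.sa.ga:.

2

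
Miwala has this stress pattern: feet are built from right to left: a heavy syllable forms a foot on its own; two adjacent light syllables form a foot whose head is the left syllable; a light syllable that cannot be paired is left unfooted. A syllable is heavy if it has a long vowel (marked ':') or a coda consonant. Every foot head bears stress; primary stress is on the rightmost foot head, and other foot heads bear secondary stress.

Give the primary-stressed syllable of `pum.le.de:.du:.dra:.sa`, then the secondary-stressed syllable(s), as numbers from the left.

primary 5, secondary 1, 3, 4

Weights: 1 pum H, 2 le L, 3 de: H, 4 du: H, 5 dra: H, 6 sa L.
Parse right to left (heavy = foot alone; LL = one foot; stranded L unfooted): (ˈpum) le (ˈde:) (ˈdu:) (ˈdra:) sa.
Foot heads: 1, 3, 4, 5.
Primary stress on the rightmost head = syllable 5.
Secondary stress on 1, 3, 4: ˌpum.le.ˌde:.ˌdu:.ˈdra:.sa.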